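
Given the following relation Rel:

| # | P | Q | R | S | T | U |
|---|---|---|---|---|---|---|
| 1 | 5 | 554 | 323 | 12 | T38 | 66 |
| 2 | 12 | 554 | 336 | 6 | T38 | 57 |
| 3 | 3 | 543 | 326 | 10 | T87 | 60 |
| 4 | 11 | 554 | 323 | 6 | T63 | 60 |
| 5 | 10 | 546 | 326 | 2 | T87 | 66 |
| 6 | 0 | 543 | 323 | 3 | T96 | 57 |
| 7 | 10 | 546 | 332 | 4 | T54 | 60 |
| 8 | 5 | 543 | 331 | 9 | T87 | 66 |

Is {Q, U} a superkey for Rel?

All 8 rows have distinct {Q, U} values, so {Q, U} → (all attributes) holds and {Q, U} is a superkey.

Yes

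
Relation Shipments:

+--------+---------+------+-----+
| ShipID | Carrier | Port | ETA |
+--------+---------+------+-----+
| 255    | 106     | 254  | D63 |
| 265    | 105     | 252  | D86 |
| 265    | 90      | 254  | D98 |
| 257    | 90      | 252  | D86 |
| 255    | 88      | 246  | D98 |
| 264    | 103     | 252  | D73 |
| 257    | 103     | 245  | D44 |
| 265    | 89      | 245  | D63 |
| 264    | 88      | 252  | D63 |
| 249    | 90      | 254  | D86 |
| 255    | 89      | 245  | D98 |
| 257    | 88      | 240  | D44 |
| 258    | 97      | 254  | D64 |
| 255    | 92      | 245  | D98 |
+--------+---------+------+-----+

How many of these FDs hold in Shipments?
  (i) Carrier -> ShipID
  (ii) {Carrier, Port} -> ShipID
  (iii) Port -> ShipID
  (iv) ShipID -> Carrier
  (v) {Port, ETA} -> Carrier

(i) Carrier -> ShipID: Carrier=90: 3 rows → ShipID takes values {265, 257, 249} — violation; Carrier=88: 3 rows → ShipID takes values {255, 264, 257} — violation; Carrier=103: 2 rows → ShipID takes values {264, 257} — violation; Carrier=89: 2 rows → ShipID takes values {265, 255} — violation — fails.
(ii) {Carrier, Port} -> ShipID: (Carrier=90, Port=254): 2 rows → ShipID takes values {265, 249} — violation; (Carrier=89, Port=245): 2 rows → ShipID takes values {265, 255} — violation — fails.
(iii) Port -> ShipID: Port=254: 4 rows → ShipID takes values {255, 265, 249, 258} — violation; Port=252: 4 rows → ShipID takes values {265, 257, 264} — violation; Port=245: 4 rows → ShipID takes values {257, 265, 255} — violation — fails.
(iv) ShipID -> Carrier: ShipID=255: 4 rows → Carrier takes values {106, 88, 89, 92} — violation; ShipID=265: 3 rows → Carrier takes values {105, 90, 89} — violation; ShipID=257: 3 rows → Carrier takes values {90, 103, 88} — violation; ShipID=264: 2 rows → Carrier takes values {103, 88} — violation — fails.
(v) {Port, ETA} -> Carrier: (Port=252, ETA=D86): 2 rows → Carrier takes values {105, 90} — violation; (Port=245, ETA=D98): 2 rows → Carrier takes values {89, 92} — violation — fails.
None of the 5 dependencies hold.

0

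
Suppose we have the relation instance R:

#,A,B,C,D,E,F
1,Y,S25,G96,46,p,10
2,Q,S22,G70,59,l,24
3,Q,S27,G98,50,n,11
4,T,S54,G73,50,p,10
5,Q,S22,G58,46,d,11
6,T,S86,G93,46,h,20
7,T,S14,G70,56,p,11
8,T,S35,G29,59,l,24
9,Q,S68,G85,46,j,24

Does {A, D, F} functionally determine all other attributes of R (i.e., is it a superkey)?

All 9 rows have distinct {A, D, F} values, so {A, D, F} → (all attributes) holds and {A, D, F} is a superkey.

Yes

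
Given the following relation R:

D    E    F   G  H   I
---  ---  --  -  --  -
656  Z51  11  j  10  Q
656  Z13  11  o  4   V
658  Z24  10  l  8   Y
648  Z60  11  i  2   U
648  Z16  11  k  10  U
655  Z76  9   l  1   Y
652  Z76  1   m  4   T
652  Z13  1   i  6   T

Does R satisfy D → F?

Yes

D=656: 2 rows → F = 11, 11 ✓
D=658: 1 row → F = 10 ✓
D=648: 2 rows → F = 11, 11 ✓
D=655: 1 row → F = 9 ✓
D=652: 2 rows → F = 1, 1 ✓
Every D value is associated with a single F value, so D → F holds.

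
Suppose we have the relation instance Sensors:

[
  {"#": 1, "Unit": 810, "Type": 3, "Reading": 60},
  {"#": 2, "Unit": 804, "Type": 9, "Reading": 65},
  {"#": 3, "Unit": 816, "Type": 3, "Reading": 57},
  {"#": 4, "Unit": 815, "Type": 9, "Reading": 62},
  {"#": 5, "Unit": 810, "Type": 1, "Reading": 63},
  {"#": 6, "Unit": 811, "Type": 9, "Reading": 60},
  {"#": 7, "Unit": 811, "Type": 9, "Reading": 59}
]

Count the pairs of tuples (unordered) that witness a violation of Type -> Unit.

Type=3: violating pairs (1,3) — 1 pair.
Type=9: violating pairs (2,4), (2,6), (2,7), (4,6), (4,7) — 5 pairs.

6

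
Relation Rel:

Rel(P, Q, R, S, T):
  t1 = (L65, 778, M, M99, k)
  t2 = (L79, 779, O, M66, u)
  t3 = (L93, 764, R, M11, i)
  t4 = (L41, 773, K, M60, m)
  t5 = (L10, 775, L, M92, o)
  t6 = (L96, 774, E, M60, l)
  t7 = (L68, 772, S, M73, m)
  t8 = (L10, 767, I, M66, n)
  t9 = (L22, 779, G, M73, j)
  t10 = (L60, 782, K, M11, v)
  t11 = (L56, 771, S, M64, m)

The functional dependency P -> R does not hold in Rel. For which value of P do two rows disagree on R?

L10

P=L65: row 1 → R = M ✓
P=L79: row 2 → R = O ✓
P=L93: row 3 → R = R ✓
P=L41: row 4 → R = K ✓
P=L10: rows 5, 8 → R takes values {L, I} — violation
P=L96: row 6 → R = E ✓
P=L68: row 7 → R = S ✓
P=L22: row 9 → R = G ✓
P=L60: row 10 → R = K ✓
P=L56: row 11 → R = S ✓
The only P value with inconsistent R is P=L10.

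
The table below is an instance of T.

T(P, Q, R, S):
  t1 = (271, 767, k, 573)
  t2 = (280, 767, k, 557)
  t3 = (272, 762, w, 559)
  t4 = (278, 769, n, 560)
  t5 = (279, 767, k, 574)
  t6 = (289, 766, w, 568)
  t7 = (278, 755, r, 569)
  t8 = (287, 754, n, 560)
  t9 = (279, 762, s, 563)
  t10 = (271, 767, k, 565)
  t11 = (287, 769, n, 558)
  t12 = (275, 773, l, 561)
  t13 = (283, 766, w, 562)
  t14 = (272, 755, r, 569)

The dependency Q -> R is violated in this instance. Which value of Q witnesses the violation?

Q=767: rows 1, 2, 5, 10 → R = k, k, k, k ✓
Q=762: rows 3, 9 → R takes values {w, s} — violation
Q=769: rows 4, 11 → R = n, n ✓
Q=766: rows 6, 13 → R = w, w ✓
Q=755: rows 7, 14 → R = r, r ✓
Q=754: row 8 → R = n ✓
Q=773: row 12 → R = l ✓
The only Q value with inconsistent R is Q=762.

762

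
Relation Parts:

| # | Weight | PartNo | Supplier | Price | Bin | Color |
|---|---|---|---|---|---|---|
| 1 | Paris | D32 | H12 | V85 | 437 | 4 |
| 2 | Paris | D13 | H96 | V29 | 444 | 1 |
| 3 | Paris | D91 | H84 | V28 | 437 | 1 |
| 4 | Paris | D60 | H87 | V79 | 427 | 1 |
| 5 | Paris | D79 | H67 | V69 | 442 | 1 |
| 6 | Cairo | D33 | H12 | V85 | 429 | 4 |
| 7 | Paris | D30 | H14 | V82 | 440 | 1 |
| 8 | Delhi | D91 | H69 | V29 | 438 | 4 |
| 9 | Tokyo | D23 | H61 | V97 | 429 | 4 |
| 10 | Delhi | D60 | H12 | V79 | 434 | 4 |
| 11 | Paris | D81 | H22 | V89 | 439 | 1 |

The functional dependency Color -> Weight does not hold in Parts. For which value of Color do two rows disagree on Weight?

Color=4: rows 1, 6, 8, 9, 10 → Weight takes values {Paris, Cairo, Delhi, Tokyo} — violation
Color=1: rows 2, 3, 4, 5, 7, 11 → Weight = Paris, Paris, Paris, Paris, Paris, Paris ✓
The only Color value with inconsistent Weight is Color=4.

4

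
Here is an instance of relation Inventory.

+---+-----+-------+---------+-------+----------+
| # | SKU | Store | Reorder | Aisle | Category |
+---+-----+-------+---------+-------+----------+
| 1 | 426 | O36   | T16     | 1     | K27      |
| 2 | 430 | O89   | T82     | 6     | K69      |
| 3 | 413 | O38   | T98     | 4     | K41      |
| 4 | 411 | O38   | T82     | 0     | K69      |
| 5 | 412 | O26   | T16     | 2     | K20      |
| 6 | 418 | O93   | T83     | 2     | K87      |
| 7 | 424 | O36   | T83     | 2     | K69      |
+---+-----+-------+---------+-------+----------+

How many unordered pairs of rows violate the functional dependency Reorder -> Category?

Reorder=T16: violating pairs (1,5) — 1 pair.
Reorder=T82: all 2 rows agree on Category — 0 pairs.
Reorder=T83: violating pairs (6,7) — 1 pair.

2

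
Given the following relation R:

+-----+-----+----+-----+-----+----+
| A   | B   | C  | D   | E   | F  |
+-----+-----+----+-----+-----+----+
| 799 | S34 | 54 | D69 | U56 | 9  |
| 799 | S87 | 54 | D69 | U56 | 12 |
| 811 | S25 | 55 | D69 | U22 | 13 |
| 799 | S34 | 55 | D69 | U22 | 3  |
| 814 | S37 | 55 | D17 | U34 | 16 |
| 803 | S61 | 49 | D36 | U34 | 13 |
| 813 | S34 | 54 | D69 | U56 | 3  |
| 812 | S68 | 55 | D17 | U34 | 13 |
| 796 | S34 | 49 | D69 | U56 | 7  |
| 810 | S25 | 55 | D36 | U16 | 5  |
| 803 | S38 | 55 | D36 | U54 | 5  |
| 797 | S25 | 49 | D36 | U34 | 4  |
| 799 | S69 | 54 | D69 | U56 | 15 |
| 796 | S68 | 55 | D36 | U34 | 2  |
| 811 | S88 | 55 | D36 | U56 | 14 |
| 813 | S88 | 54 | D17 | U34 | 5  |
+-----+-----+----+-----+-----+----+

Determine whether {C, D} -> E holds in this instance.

No

(C=54, D=D69): 4 rows → E = U56, U56, U56, U56 ✓
(C=55, D=D69): 2 rows → E = U22, U22 ✓
(C=55, D=D17): 2 rows → E = U34, U34 ✓
(C=49, D=D36): 2 rows → E = U34, U34 ✓
(C=49, D=D69): 1 row → E = U56 ✓
(C=55, D=D36): 4 rows → E takes values {U16, U54, U34, U56} — violation
(C=54, D=D17): 1 row → E = U34 ✓
Two rows agree on {C, D} but differ on E, so {C, D} -> E does not hold.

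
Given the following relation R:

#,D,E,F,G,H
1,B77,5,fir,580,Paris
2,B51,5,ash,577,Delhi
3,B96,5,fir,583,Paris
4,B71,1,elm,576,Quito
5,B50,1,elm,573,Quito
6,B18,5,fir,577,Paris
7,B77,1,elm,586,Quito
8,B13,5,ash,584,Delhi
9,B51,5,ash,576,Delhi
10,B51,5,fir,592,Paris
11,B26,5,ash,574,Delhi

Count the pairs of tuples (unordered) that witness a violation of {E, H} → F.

(E=5, H=Paris): all 4 rows agree on F — 0 pairs.
(E=5, H=Delhi): all 4 rows agree on F — 0 pairs.
(E=1, H=Quito): all 3 rows agree on F — 0 pairs.

0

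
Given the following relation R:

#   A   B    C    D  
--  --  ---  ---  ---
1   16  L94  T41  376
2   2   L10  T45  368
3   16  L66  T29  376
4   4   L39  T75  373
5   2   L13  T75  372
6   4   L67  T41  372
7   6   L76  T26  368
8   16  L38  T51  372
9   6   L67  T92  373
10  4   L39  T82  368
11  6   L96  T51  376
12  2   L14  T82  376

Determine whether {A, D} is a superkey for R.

Rows 1 and 3 have the same {A, D} value (A=16, D=376) but are distinct tuples, so {A, D} does not determine every attribute — not a superkey.

No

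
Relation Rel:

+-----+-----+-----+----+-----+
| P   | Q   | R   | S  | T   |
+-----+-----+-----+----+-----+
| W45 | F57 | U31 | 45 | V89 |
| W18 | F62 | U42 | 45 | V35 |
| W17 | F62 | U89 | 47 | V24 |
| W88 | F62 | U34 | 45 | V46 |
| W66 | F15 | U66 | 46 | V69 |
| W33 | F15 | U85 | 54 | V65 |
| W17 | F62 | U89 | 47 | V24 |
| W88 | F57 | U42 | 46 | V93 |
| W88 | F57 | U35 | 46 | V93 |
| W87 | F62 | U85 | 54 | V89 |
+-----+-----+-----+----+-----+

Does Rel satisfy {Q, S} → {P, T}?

(Q=F57, S=45): 1 row → {P,T} = (W45, V89) ✓
(Q=F62, S=45): 2 rows → {P,T} takes values {(W18, V35), (W88, V46)} — violation
(Q=F62, S=47): 2 rows → {P,T} = (W17, V24), (W17, V24) ✓
(Q=F15, S=46): 1 row → {P,T} = (W66, V69) ✓
(Q=F15, S=54): 1 row → {P,T} = (W33, V65) ✓
(Q=F57, S=46): 2 rows → {P,T} = (W88, V93), (W88, V93) ✓
(Q=F62, S=54): 1 row → {P,T} = (W87, V89) ✓
Two rows agree on {Q, S} but differ on {P, T}, so {Q, S} → {P, T} does not hold.

No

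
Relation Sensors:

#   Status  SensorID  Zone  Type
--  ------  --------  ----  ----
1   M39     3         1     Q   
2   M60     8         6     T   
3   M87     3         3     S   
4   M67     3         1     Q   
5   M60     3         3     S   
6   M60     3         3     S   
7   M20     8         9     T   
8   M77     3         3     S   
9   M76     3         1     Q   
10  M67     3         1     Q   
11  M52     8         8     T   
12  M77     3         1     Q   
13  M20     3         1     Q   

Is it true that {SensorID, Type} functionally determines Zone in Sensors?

(SensorID=3, Type=Q): rows 1, 4, 9, 10, 12, 13 → Zone = 1, 1, 1, 1, 1, 1 ✓
(SensorID=8, Type=T): rows 2, 7, 11 → Zone takes values {6, 9, 8} — violation
(SensorID=3, Type=S): rows 3, 5, 6, 8 → Zone = 3, 3, 3, 3 ✓
Two rows agree on {SensorID, Type} but differ on Zone, so {SensorID, Type} → Zone does not hold.

No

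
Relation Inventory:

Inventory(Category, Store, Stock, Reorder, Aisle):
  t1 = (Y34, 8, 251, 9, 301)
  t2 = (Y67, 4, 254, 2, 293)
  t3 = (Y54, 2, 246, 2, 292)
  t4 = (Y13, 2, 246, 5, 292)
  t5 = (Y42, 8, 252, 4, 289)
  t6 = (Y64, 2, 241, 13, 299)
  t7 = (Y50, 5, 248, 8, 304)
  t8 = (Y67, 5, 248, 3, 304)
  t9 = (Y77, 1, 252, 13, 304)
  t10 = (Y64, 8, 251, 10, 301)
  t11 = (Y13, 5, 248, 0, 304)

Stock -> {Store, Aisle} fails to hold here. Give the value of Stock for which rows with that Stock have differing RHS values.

252

Stock=251: rows 1, 10 → {Store,Aisle} = (8, 301), (8, 301) ✓
Stock=254: row 2 → {Store,Aisle} = (4, 293) ✓
Stock=246: rows 3, 4 → {Store,Aisle} = (2, 292), (2, 292) ✓
Stock=252: rows 5, 9 → {Store,Aisle} takes values {(8, 289), (1, 304)} — violation
Stock=241: row 6 → {Store,Aisle} = (2, 299) ✓
Stock=248: rows 7, 8, 11 → {Store,Aisle} = (5, 304), (5, 304), (5, 304) ✓
The only Stock value with inconsistent RHS is Stock=252.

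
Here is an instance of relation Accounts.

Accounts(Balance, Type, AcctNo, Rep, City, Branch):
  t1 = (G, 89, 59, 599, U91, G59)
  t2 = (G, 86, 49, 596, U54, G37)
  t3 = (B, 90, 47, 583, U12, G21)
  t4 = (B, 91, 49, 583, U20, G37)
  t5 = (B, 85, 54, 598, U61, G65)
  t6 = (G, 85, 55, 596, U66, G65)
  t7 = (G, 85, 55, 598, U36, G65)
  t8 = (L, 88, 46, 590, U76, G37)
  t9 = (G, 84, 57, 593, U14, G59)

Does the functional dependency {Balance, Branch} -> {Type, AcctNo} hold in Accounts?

No

(Balance=G, Branch=G59): rows 1, 9 → {Type,AcctNo} takes values {(89, 59), (84, 57)} — violation
(Balance=G, Branch=G37): row 2 → {Type,AcctNo} = (86, 49) ✓
(Balance=B, Branch=G21): row 3 → {Type,AcctNo} = (90, 47) ✓
(Balance=B, Branch=G37): row 4 → {Type,AcctNo} = (91, 49) ✓
(Balance=B, Branch=G65): row 5 → {Type,AcctNo} = (85, 54) ✓
(Balance=G, Branch=G65): rows 6, 7 → {Type,AcctNo} = (85, 55), (85, 55) ✓
(Balance=L, Branch=G37): row 8 → {Type,AcctNo} = (88, 46) ✓
Two rows agree on {Balance, Branch} but differ on {Type, AcctNo}, so {Balance, Branch} -> {Type, AcctNo} does not hold.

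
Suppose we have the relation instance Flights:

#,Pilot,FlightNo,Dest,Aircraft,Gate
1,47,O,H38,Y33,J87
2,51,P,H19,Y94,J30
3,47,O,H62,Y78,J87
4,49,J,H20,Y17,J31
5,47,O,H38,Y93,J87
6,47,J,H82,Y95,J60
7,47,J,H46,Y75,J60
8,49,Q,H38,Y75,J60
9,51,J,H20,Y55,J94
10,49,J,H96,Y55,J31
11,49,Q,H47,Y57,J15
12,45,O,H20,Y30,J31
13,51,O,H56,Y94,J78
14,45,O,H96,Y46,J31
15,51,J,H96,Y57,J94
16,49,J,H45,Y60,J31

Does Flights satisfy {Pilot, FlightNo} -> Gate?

(Pilot=47, FlightNo=O): rows 1, 3, 5 → Gate = J87, J87, J87 ✓
(Pilot=51, FlightNo=P): row 2 → Gate = J30 ✓
(Pilot=49, FlightNo=J): rows 4, 10, 16 → Gate = J31, J31, J31 ✓
(Pilot=47, FlightNo=J): rows 6, 7 → Gate = J60, J60 ✓
(Pilot=49, FlightNo=Q): rows 8, 11 → Gate takes values {J60, J15} — violation
(Pilot=51, FlightNo=J): rows 9, 15 → Gate = J94, J94 ✓
(Pilot=45, FlightNo=O): rows 12, 14 → Gate = J31, J31 ✓
(Pilot=51, FlightNo=O): row 13 → Gate = J78 ✓
Two rows agree on {Pilot, FlightNo} but differ on Gate, so {Pilot, FlightNo} -> Gate does not hold.

No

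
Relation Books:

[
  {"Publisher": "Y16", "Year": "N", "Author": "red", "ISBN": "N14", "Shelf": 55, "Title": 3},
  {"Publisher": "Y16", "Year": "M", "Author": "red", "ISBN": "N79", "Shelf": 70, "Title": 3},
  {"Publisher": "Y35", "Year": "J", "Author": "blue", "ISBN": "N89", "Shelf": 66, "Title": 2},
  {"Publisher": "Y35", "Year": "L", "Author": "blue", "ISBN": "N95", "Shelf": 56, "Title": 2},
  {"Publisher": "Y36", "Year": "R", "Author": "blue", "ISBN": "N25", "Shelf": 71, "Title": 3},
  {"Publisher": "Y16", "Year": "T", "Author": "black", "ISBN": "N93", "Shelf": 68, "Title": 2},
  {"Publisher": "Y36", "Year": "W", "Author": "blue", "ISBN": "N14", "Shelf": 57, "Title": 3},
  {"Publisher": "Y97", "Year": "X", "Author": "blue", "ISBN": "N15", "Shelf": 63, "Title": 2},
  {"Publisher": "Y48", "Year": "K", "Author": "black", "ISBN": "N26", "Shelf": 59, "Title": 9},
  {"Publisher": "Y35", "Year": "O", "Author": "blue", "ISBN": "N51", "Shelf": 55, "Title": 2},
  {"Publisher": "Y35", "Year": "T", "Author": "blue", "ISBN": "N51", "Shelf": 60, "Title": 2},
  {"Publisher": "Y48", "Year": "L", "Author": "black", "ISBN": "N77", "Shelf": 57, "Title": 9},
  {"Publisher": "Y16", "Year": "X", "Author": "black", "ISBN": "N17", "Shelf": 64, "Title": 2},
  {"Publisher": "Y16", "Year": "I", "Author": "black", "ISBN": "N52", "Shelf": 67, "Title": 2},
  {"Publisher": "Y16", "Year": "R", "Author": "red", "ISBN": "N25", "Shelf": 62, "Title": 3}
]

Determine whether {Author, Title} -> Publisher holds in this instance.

No

(Author=red, Title=3): 3 rows → Publisher = Y16, Y16, Y16 ✓
(Author=blue, Title=2): 5 rows → Publisher takes values {Y35, Y97} — violation
(Author=blue, Title=3): 2 rows → Publisher = Y36, Y36 ✓
(Author=black, Title=2): 3 rows → Publisher = Y16, Y16, Y16 ✓
(Author=black, Title=9): 2 rows → Publisher = Y48, Y48 ✓
Two rows agree on {Author, Title} but differ on Publisher, so {Author, Title} -> Publisher does not hold.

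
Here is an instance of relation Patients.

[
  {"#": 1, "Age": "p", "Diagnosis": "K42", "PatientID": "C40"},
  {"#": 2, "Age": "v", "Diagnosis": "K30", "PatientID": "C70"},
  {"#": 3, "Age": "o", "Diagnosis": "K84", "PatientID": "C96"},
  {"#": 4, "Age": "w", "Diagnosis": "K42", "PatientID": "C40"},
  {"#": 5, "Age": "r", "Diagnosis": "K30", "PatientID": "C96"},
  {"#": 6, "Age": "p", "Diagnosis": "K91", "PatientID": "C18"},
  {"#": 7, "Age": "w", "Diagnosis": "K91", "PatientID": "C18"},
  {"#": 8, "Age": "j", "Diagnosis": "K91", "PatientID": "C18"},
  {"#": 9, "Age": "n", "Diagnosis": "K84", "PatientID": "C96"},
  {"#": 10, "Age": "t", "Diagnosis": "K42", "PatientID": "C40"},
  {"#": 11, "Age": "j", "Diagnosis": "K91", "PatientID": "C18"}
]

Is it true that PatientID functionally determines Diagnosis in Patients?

No

PatientID=C40: rows 1, 4, 10 → Diagnosis = K42, K42, K42 ✓
PatientID=C70: row 2 → Diagnosis = K30 ✓
PatientID=C96: rows 3, 5, 9 → Diagnosis takes values {K84, K30} — violation
PatientID=C18: rows 6, 7, 8, 11 → Diagnosis = K91, K91, K91, K91 ✓
Two rows agree on PatientID but differ on Diagnosis, so PatientID -> Diagnosis does not hold.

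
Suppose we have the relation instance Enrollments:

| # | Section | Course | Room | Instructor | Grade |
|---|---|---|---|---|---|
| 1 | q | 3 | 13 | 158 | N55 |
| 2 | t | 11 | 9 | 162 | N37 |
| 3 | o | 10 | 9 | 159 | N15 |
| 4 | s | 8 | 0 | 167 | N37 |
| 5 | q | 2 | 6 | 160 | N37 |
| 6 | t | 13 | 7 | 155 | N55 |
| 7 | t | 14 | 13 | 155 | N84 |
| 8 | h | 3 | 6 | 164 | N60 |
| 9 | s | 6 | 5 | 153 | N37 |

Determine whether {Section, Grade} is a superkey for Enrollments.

Rows 4 and 9 have the same {Section, Grade} value (Section=s, Grade=N37) but are distinct tuples, so {Section, Grade} does not determine every attribute — not a superkey.

No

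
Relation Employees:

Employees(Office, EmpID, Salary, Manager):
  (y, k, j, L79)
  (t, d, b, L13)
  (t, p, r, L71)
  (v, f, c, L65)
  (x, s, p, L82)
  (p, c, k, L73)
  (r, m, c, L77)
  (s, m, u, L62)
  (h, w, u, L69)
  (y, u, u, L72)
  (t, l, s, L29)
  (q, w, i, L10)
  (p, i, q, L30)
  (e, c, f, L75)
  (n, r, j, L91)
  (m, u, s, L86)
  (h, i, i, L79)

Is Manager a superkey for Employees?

No

Two distinct rows share Manager=L79, so Manager does not determine every attribute — not a superkey.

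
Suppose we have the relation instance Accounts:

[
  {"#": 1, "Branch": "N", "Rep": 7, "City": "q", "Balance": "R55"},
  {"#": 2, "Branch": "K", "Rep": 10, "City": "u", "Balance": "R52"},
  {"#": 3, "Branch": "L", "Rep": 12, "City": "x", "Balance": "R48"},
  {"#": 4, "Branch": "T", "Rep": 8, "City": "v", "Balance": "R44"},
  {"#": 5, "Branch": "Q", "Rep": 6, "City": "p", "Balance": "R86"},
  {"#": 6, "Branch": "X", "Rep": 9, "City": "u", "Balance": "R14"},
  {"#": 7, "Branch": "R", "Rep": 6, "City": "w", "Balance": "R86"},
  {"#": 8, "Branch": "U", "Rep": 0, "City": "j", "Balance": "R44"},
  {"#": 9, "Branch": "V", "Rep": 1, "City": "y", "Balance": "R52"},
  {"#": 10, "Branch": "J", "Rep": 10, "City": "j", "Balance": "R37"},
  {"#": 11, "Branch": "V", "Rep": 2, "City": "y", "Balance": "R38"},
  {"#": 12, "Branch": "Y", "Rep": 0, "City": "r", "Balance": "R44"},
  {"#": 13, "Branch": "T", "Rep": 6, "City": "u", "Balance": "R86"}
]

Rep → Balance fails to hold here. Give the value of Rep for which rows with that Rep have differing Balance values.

Rep=7: row 1 → Balance = R55 ✓
Rep=10: rows 2, 10 → Balance takes values {R52, R37} — violation
Rep=12: row 3 → Balance = R48 ✓
Rep=8: row 4 → Balance = R44 ✓
Rep=6: rows 5, 7, 13 → Balance = R86, R86, R86 ✓
Rep=9: row 6 → Balance = R14 ✓
Rep=0: rows 8, 12 → Balance = R44, R44 ✓
Rep=1: row 9 → Balance = R52 ✓
Rep=2: row 11 → Balance = R38 ✓
The only Rep value with inconsistent Balance is Rep=10.

10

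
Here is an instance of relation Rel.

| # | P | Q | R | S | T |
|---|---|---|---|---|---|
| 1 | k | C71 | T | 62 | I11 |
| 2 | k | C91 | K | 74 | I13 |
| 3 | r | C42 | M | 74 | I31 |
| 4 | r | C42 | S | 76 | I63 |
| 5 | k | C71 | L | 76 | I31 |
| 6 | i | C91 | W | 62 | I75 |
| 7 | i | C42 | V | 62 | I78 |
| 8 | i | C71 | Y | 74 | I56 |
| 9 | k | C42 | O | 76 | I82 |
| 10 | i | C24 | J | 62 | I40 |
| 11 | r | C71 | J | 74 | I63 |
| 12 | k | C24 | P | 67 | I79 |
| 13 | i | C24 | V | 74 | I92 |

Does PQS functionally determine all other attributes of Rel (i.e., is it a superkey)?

All 13 rows have distinct PQS values, so PQS → (all attributes) holds and PQS is a superkey.

Yes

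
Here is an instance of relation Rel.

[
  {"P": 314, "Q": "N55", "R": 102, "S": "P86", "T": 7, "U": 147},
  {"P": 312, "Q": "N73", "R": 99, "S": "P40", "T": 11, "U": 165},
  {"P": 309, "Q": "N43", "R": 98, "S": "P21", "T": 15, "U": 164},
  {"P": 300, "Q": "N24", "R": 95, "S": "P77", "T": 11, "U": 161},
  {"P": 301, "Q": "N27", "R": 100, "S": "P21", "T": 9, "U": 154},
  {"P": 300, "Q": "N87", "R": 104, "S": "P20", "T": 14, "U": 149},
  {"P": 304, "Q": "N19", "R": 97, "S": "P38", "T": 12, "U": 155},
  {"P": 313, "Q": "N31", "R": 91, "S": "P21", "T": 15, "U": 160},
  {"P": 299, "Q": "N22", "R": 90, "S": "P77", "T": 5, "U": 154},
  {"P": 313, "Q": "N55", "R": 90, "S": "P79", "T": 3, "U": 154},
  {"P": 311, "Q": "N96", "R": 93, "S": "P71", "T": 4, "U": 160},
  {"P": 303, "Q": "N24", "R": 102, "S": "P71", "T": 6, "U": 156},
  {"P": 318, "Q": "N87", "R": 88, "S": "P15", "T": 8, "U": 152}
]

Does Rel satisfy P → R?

P=314: 1 row → R = 102 ✓
P=312: 1 row → R = 99 ✓
P=309: 1 row → R = 98 ✓
P=300: 2 rows → R takes values {95, 104} — violation
P=301: 1 row → R = 100 ✓
P=304: 1 row → R = 97 ✓
P=313: 2 rows → R takes values {91, 90} — violation
P=299: 1 row → R = 90 ✓
P=311: 1 row → R = 93 ✓
P=303: 1 row → R = 102 ✓
P=318: 1 row → R = 88 ✓
Two rows agree on P but differ on R, so P → R does not hold.

No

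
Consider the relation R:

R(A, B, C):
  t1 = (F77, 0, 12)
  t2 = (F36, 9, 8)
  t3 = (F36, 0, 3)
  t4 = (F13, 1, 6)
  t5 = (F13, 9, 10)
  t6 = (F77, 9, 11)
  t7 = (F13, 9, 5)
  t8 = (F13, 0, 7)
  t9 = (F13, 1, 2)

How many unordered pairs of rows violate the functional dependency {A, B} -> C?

2

(A=F13, B=1): violating pairs (4,9) — 1 pair.
(A=F13, B=9): violating pairs (5,7) — 1 pair.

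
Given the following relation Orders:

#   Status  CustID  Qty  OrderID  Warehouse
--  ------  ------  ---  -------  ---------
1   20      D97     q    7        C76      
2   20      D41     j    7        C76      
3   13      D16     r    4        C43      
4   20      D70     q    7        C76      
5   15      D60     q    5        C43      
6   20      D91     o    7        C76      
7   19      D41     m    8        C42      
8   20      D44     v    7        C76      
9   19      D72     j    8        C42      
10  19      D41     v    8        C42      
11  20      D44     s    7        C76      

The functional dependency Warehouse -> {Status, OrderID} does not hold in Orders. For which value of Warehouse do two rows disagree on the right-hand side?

Warehouse=C76: rows 1, 2, 4, 6, 8, 11 → {Status,OrderID} = (20, 7), (20, 7), (20, 7), (20, 7), (20, 7), (20, 7) ✓
Warehouse=C43: rows 3, 5 → {Status,OrderID} takes values {(13, 4), (15, 5)} — violation
Warehouse=C42: rows 7, 9, 10 → {Status,OrderID} = (19, 8), (19, 8), (19, 8) ✓
The only Warehouse value with inconsistent RHS is Warehouse=C43.

C43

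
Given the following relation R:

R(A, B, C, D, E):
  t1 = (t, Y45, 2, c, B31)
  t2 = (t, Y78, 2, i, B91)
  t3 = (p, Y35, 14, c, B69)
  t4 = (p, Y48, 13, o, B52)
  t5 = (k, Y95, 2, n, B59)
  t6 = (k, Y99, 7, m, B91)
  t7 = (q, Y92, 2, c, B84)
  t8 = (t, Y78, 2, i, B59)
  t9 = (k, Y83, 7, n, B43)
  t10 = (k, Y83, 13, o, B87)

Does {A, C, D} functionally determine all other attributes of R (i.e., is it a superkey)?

No

Rows 2 and 8 have the same {A, C, D} value (A=t, C=2, D=i) but are distinct tuples, so {A, C, D} does not determine every attribute — not a superkey.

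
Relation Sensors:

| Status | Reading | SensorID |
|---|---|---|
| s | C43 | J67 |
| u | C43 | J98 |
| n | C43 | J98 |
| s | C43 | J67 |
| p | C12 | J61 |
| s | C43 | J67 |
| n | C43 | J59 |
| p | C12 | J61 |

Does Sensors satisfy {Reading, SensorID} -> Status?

(Reading=C43, SensorID=J67): 3 rows → Status = s, s, s ✓
(Reading=C43, SensorID=J98): 2 rows → Status takes values {u, n} — violation
(Reading=C12, SensorID=J61): 2 rows → Status = p, p ✓
(Reading=C43, SensorID=J59): 1 row → Status = n ✓
Two rows agree on {Reading, SensorID} but differ on Status, so {Reading, SensorID} -> Status does not hold.

No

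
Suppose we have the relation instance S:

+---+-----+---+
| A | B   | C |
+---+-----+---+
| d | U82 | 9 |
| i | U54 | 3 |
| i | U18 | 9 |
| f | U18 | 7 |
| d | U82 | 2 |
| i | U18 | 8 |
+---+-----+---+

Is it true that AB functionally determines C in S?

No

(A=d, B=U82): 2 rows → C takes values {9, 2} — violation
(A=i, B=U54): 1 row → C = 3 ✓
(A=i, B=U18): 2 rows → C takes values {9, 8} — violation
(A=f, B=U18): 1 row → C = 7 ✓
Two rows agree on AB but differ on C, so AB -> C does not hold.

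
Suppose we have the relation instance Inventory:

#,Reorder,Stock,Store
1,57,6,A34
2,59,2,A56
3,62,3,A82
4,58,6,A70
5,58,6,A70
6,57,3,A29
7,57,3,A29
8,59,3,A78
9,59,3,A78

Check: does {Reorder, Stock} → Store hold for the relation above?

Yes

(Reorder=57, Stock=6): row 1 → Store = A34 ✓
(Reorder=59, Stock=2): row 2 → Store = A56 ✓
(Reorder=62, Stock=3): row 3 → Store = A82 ✓
(Reorder=58, Stock=6): rows 4, 5 → Store = A70, A70 ✓
(Reorder=57, Stock=3): rows 6, 7 → Store = A29, A29 ✓
(Reorder=59, Stock=3): rows 8, 9 → Store = A78, A78 ✓
Every {Reorder, Stock} value is associated with a single Store value, so {Reorder, Stock} → Store holds.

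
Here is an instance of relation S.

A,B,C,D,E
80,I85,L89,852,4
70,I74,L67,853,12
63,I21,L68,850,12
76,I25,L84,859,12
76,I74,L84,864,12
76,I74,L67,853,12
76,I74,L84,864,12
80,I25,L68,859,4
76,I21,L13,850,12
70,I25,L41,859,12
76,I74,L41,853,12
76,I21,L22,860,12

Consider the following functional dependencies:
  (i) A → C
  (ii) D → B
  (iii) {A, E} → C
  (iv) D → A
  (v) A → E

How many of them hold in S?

(i) A → C: A=80: 2 rows → C takes values {L89, L68} — violation; A=70: 2 rows → C takes values {L67, L41} — violation; A=76: 7 rows → C takes values {L84, L67, L13, L41, L22} — violation — fails.
(ii) D → B: every LHS value maps to a single RHS value — holds.
(iii) {A, E} → C: (A=80, E=4): 2 rows → C takes values {L89, L68} — violation; (A=70, E=12): 2 rows → C takes values {L67, L41} — violation; (A=76, E=12): 7 rows → C takes values {L84, L67, L13, L41, L22} — violation — fails.
(iv) D → A: D=853: 3 rows → A takes values {70, 76} — violation; D=850: 2 rows → A takes values {63, 76} — violation; D=859: 3 rows → A takes values {76, 80, 70} — violation — fails.
(v) A → E: every LHS value maps to a single RHS value — holds.
2 of the 5 dependencies hold.

2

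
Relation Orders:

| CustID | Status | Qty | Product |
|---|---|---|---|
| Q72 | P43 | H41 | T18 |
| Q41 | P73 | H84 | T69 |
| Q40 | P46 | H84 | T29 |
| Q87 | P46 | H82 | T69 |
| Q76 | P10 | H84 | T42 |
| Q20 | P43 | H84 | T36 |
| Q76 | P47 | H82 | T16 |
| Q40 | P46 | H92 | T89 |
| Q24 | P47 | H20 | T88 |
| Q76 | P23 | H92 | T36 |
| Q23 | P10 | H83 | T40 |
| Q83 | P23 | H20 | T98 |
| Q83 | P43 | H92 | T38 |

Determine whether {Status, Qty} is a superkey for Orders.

All 13 rows have distinct {Status, Qty} values, so {Status, Qty} → (all attributes) holds and {Status, Qty} is a superkey.

Yes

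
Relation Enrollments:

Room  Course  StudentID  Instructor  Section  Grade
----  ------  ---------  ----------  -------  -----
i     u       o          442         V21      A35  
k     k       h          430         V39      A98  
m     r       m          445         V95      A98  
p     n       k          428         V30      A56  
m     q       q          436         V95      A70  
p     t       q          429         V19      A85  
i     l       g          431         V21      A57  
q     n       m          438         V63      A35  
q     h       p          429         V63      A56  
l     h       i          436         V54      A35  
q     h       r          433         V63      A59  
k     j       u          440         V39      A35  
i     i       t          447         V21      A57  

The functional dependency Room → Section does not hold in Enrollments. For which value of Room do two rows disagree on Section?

p

Room=i: 3 rows → Section = V21, V21, V21 ✓
Room=k: 2 rows → Section = V39, V39 ✓
Room=m: 2 rows → Section = V95, V95 ✓
Room=p: 2 rows → Section takes values {V30, V19} — violation
Room=q: 3 rows → Section = V63, V63, V63 ✓
Room=l: 1 row → Section = V54 ✓
The only Room value with inconsistent Section is Room=p.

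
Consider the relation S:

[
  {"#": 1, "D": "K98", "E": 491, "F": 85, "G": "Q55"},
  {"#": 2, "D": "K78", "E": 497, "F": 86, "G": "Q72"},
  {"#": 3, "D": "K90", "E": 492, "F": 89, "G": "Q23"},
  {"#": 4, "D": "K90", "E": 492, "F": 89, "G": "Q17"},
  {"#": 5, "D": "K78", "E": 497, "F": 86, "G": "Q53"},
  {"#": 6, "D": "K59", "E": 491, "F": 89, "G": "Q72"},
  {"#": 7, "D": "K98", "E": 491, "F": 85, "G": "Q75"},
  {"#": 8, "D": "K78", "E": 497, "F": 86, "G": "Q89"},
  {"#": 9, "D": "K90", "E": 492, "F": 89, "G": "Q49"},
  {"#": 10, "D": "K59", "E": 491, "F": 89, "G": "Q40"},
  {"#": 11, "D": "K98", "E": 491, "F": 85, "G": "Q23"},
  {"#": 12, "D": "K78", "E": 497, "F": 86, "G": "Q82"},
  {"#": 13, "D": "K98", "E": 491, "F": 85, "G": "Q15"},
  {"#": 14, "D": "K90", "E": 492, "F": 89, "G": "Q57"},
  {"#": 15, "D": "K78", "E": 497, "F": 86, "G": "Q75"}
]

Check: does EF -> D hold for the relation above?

(E=491, F=85): rows 1, 7, 11, 13 → D = K98, K98, K98, K98 ✓
(E=497, F=86): rows 2, 5, 8, 12, 15 → D = K78, K78, K78, K78, K78 ✓
(E=492, F=89): rows 3, 4, 9, 14 → D = K90, K90, K90, K90 ✓
(E=491, F=89): rows 6, 10 → D = K59, K59 ✓
Every EF value is associated with a single D value, so EF -> D holds.

Yes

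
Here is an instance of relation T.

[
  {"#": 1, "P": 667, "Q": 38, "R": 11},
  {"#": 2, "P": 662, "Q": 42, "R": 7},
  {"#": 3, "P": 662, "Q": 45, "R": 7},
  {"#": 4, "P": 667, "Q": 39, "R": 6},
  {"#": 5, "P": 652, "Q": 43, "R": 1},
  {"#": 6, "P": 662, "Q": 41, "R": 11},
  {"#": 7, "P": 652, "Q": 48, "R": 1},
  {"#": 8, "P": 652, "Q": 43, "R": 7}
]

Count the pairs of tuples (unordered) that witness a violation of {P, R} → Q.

(P=662, R=7): violating pairs (2,3) — 1 pair.
(P=652, R=1): violating pairs (5,7) — 1 pair.

2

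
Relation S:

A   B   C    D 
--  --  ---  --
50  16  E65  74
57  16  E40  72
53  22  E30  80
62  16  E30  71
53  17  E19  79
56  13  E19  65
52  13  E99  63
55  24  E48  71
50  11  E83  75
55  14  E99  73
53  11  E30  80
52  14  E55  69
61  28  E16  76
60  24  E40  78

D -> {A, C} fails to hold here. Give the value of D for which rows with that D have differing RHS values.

71

D=74: 1 row → {A,C} = (50, E65) ✓
D=72: 1 row → {A,C} = (57, E40) ✓
D=80: 2 rows → {A,C} = (53, E30), (53, E30) ✓
D=71: 2 rows → {A,C} takes values {(62, E30), (55, E48)} — violation
D=79: 1 row → {A,C} = (53, E19) ✓
D=65: 1 row → {A,C} = (56, E19) ✓
D=63: 1 row → {A,C} = (52, E99) ✓
D=75: 1 row → {A,C} = (50, E83) ✓
D=73: 1 row → {A,C} = (55, E99) ✓
D=69: 1 row → {A,C} = (52, E55) ✓
D=76: 1 row → {A,C} = (61, E16) ✓
D=78: 1 row → {A,C} = (60, E40) ✓
The only D value with inconsistent RHS is D=71.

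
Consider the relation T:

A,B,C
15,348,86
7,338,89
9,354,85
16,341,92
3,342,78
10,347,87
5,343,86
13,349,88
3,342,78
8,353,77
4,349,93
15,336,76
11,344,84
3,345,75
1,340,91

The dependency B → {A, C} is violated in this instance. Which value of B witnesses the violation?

B=348: 1 row → {A,C} = (15, 86) ✓
B=338: 1 row → {A,C} = (7, 89) ✓
B=354: 1 row → {A,C} = (9, 85) ✓
B=341: 1 row → {A,C} = (16, 92) ✓
B=342: 2 rows → {A,C} = (3, 78), (3, 78) ✓
B=347: 1 row → {A,C} = (10, 87) ✓
B=343: 1 row → {A,C} = (5, 86) ✓
B=349: 2 rows → {A,C} takes values {(13, 88), (4, 93)} — violation
B=353: 1 row → {A,C} = (8, 77) ✓
B=336: 1 row → {A,C} = (15, 76) ✓
B=344: 1 row → {A,C} = (11, 84) ✓
B=345: 1 row → {A,C} = (3, 75) ✓
B=340: 1 row → {A,C} = (1, 91) ✓
The only B value with inconsistent RHS is B=349.

349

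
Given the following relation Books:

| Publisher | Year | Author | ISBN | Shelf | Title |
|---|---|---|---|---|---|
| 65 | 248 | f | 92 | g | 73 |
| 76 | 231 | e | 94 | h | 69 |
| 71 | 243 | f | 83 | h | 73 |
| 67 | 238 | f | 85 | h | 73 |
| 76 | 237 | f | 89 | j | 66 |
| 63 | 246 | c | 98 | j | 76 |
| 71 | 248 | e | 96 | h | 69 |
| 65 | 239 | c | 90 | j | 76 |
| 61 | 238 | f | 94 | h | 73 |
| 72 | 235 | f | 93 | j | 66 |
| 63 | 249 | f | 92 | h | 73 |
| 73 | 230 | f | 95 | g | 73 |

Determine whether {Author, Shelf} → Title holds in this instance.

Yes

(Author=f, Shelf=g): 2 rows → Title = 73, 73 ✓
(Author=e, Shelf=h): 2 rows → Title = 69, 69 ✓
(Author=f, Shelf=h): 4 rows → Title = 73, 73, 73, 73 ✓
(Author=f, Shelf=j): 2 rows → Title = 66, 66 ✓
(Author=c, Shelf=j): 2 rows → Title = 76, 76 ✓
Every {Author, Shelf} value is associated with a single Title value, so {Author, Shelf} → Title holds.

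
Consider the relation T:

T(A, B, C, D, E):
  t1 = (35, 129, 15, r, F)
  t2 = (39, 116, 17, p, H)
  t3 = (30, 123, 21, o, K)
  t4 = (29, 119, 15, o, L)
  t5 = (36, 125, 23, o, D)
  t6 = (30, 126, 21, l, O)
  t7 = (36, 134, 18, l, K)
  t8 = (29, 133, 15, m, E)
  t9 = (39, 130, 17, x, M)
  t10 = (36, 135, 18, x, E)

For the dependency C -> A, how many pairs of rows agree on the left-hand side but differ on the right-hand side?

C=15: violating pairs (1,4), (1,8) — 2 pairs.
C=17: all 2 rows agree on A — 0 pairs.
C=21: all 2 rows agree on A — 0 pairs.
C=18: all 2 rows agree on A — 0 pairs.

2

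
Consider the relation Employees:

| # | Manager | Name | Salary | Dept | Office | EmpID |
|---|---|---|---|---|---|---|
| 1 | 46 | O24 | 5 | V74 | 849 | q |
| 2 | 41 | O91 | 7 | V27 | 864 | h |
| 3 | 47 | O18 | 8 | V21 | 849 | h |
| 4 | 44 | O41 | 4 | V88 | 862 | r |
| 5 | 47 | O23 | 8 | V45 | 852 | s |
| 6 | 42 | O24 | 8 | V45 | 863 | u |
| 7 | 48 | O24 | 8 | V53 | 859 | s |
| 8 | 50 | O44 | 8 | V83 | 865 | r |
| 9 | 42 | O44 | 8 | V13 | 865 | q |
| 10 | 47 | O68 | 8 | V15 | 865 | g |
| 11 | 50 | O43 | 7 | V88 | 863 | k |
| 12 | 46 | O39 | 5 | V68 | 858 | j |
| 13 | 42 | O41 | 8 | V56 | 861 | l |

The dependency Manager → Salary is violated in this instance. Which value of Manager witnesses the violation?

Manager=46: rows 1, 12 → Salary = 5, 5 ✓
Manager=41: row 2 → Salary = 7 ✓
Manager=47: rows 3, 5, 10 → Salary = 8, 8, 8 ✓
Manager=44: row 4 → Salary = 4 ✓
Manager=42: rows 6, 9, 13 → Salary = 8, 8, 8 ✓
Manager=48: row 7 → Salary = 8 ✓
Manager=50: rows 8, 11 → Salary takes values {8, 7} — violation
The only Manager value with inconsistent Salary is Manager=50.

50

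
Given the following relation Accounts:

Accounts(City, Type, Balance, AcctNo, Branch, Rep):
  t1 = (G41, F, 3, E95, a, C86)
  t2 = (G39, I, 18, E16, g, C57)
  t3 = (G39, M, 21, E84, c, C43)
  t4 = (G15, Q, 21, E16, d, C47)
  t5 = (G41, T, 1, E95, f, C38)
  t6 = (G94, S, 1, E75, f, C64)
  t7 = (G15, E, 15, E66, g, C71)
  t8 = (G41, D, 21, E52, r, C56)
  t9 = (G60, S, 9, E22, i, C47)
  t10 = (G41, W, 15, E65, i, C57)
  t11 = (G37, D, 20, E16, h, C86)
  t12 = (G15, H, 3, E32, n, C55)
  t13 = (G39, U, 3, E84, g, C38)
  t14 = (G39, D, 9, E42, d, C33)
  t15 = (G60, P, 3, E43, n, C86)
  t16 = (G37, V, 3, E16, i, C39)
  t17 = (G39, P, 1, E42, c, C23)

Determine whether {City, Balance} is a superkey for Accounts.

Yes

All 17 rows have distinct {City, Balance} values, so {City, Balance} → (all attributes) holds and {City, Balance} is a superkey.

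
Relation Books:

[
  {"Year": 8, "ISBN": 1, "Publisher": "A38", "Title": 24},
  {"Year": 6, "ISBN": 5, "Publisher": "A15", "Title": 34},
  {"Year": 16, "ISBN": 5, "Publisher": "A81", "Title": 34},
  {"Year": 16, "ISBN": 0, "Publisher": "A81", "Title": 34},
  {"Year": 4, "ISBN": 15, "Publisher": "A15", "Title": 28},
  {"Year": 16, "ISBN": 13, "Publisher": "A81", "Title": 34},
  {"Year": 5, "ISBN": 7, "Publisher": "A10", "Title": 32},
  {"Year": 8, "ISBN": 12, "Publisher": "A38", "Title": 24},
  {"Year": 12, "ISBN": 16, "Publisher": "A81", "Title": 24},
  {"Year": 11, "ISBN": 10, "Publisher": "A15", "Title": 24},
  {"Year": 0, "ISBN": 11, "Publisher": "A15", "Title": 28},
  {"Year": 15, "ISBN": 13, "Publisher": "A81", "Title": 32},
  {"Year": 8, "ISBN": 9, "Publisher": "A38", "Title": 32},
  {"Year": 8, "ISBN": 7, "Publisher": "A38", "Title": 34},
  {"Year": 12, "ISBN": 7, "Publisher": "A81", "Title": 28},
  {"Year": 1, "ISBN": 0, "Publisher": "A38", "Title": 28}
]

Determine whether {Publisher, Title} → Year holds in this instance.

No

(Publisher=A38, Title=24): 2 rows → Year = 8, 8 ✓
(Publisher=A15, Title=34): 1 row → Year = 6 ✓
(Publisher=A81, Title=34): 3 rows → Year = 16, 16, 16 ✓
(Publisher=A15, Title=28): 2 rows → Year takes values {4, 0} — violation
(Publisher=A10, Title=32): 1 row → Year = 5 ✓
(Publisher=A81, Title=24): 1 row → Year = 12 ✓
(Publisher=A15, Title=24): 1 row → Year = 11 ✓
(Publisher=A81, Title=32): 1 row → Year = 15 ✓
(Publisher=A38, Title=32): 1 row → Year = 8 ✓
(Publisher=A38, Title=34): 1 row → Year = 8 ✓
(Publisher=A81, Title=28): 1 row → Year = 12 ✓
(Publisher=A38, Title=28): 1 row → Year = 1 ✓
Two rows agree on {Publisher, Title} but differ on Year, so {Publisher, Title} → Year does not hold.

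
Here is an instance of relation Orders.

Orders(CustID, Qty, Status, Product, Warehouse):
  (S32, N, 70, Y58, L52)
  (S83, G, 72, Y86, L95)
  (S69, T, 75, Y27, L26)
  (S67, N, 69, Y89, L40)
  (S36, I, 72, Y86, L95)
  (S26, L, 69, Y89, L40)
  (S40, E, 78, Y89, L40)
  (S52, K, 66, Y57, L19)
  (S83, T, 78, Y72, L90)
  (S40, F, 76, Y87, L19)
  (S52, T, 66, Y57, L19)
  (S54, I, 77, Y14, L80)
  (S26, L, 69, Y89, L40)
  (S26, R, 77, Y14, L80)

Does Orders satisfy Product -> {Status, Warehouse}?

Product=Y58: 1 row → {Status,Warehouse} = (70, L52) ✓
Product=Y86: 2 rows → {Status,Warehouse} = (72, L95), (72, L95) ✓
Product=Y27: 1 row → {Status,Warehouse} = (75, L26) ✓
Product=Y89: 4 rows → {Status,Warehouse} takes values {(69, L40), (78, L40)} — violation
Product=Y57: 2 rows → {Status,Warehouse} = (66, L19), (66, L19) ✓
Product=Y72: 1 row → {Status,Warehouse} = (78, L90) ✓
Product=Y87: 1 row → {Status,Warehouse} = (76, L19) ✓
Product=Y14: 2 rows → {Status,Warehouse} = (77, L80), (77, L80) ✓
Two rows agree on Product but differ on {Status, Warehouse}, so Product -> {Status, Warehouse} does not hold.

No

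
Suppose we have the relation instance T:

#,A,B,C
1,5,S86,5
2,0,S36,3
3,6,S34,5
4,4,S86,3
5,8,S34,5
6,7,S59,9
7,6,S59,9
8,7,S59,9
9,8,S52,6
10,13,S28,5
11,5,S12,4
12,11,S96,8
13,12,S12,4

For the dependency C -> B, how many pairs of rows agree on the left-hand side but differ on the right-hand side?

6

C=5: violating pairs (1,3), (1,5), (1,10), (3,10), (5,10) — 5 pairs.
C=3: violating pairs (2,4) — 1 pair.
C=9: all 3 rows agree on B — 0 pairs.
C=4: all 2 rows agree on B — 0 pairs.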